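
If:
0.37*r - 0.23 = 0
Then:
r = 0.62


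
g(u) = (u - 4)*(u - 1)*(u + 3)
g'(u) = (u - 4)*(u - 1) + (u - 4)*(u + 3) + (u - 1)*(u + 3)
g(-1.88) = 18.97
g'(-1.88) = 7.12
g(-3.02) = -0.56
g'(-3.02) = 28.44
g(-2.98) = 0.56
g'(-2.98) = 27.56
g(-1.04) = 20.15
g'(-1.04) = -3.60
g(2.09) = -10.60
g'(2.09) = -6.26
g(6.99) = 178.92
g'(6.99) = 107.62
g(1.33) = -3.82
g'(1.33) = -11.01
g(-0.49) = 16.79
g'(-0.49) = -8.32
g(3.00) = -12.00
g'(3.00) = 4.00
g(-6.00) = -210.00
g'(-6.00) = 121.00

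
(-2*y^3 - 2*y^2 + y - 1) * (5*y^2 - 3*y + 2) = -10*y^5 - 4*y^4 + 7*y^3 - 12*y^2 + 5*y - 2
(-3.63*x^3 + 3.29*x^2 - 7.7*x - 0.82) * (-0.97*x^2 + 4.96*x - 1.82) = 3.5211*x^5 - 21.1961*x^4 + 30.394*x^3 - 43.3844*x^2 + 9.9468*x + 1.4924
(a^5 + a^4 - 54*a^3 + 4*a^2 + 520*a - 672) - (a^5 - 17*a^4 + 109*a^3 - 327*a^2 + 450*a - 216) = 18*a^4 - 163*a^3 + 331*a^2 + 70*a - 456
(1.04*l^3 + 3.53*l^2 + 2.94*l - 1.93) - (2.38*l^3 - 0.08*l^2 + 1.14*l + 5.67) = -1.34*l^3 + 3.61*l^2 + 1.8*l - 7.6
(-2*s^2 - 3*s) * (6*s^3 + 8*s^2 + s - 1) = -12*s^5 - 34*s^4 - 26*s^3 - s^2 + 3*s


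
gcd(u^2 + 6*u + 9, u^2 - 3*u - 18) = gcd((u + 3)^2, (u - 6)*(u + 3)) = u + 3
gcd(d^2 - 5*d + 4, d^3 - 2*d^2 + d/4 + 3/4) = d - 1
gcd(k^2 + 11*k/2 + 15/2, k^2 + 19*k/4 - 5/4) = 1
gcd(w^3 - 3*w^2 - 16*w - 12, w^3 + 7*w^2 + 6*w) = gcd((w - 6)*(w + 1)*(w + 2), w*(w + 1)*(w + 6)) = w + 1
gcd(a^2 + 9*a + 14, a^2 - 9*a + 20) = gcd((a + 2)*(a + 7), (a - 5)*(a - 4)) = 1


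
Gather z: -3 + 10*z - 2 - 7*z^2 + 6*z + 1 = -7*z^2 + 16*z - 4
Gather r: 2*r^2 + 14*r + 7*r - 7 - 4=2*r^2 + 21*r - 11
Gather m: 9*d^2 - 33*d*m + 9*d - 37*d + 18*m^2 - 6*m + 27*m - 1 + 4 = 9*d^2 - 28*d + 18*m^2 + m*(21 - 33*d) + 3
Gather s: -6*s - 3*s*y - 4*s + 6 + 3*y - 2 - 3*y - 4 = s*(-3*y - 10)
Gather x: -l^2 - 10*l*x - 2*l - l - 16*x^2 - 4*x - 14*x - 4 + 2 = -l^2 - 3*l - 16*x^2 + x*(-10*l - 18) - 2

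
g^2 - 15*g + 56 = (g - 8)*(g - 7)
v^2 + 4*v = v*(v + 4)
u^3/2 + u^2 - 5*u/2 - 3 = (u/2 + 1/2)*(u - 2)*(u + 3)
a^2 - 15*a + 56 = (a - 8)*(a - 7)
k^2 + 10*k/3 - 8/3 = (k - 2/3)*(k + 4)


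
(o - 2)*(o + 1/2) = o^2 - 3*o/2 - 1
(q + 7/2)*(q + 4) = q^2 + 15*q/2 + 14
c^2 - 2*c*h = c*(c - 2*h)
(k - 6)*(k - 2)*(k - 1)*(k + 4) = k^4 - 5*k^3 - 16*k^2 + 68*k - 48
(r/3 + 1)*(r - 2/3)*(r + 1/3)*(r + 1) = r^4/3 + 11*r^3/9 + 13*r^2/27 - 17*r/27 - 2/9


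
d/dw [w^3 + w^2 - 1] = w*(3*w + 2)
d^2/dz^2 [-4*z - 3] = 0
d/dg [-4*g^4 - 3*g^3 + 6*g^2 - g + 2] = -16*g^3 - 9*g^2 + 12*g - 1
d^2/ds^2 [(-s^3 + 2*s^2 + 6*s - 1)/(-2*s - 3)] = 2*(4*s^3 + 18*s^2 + 27*s + 22)/(8*s^3 + 36*s^2 + 54*s + 27)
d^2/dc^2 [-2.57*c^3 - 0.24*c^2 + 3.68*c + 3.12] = -15.42*c - 0.48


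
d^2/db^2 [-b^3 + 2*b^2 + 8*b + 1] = 4 - 6*b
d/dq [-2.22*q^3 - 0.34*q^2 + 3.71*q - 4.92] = -6.66*q^2 - 0.68*q + 3.71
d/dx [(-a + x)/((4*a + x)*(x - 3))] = ((a - x)*(4*a + x) + (a - x)*(x - 3) + (4*a + x)*(x - 3))/((4*a + x)^2*(x - 3)^2)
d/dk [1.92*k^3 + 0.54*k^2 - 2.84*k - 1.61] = 5.76*k^2 + 1.08*k - 2.84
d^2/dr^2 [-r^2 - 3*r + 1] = -2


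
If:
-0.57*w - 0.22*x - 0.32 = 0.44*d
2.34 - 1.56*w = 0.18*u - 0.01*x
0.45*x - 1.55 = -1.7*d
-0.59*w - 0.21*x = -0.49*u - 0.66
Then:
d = 5.91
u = -6.84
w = 2.17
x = -18.90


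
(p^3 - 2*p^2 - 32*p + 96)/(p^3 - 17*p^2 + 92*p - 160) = (p^2 + 2*p - 24)/(p^2 - 13*p + 40)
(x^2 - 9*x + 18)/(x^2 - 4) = (x^2 - 9*x + 18)/(x^2 - 4)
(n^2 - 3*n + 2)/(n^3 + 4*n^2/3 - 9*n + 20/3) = 3*(n - 2)/(3*n^2 + 7*n - 20)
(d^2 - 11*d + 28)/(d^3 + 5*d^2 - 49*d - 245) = (d - 4)/(d^2 + 12*d + 35)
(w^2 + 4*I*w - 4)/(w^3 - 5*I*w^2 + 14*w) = (w + 2*I)/(w*(w - 7*I))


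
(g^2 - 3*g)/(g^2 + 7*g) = (g - 3)/(g + 7)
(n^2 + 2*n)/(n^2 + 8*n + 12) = n/(n + 6)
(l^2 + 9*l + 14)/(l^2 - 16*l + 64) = (l^2 + 9*l + 14)/(l^2 - 16*l + 64)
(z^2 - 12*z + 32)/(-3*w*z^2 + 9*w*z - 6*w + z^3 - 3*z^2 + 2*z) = (-z^2 + 12*z - 32)/(3*w*z^2 - 9*w*z + 6*w - z^3 + 3*z^2 - 2*z)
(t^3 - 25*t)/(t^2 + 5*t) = t - 5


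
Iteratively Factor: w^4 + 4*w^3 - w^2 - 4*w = (w - 1)*(w^3 + 5*w^2 + 4*w) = (w - 1)*(w + 1)*(w^2 + 4*w) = w*(w - 1)*(w + 1)*(w + 4)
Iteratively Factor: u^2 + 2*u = (u)*(u + 2)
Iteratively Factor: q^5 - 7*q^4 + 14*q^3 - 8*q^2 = (q)*(q^4 - 7*q^3 + 14*q^2 - 8*q) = q*(q - 2)*(q^3 - 5*q^2 + 4*q) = q*(q - 2)*(q - 1)*(q^2 - 4*q) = q^2*(q - 2)*(q - 1)*(q - 4)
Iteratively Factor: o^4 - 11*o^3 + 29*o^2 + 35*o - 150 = (o - 5)*(o^3 - 6*o^2 - o + 30) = (o - 5)*(o - 3)*(o^2 - 3*o - 10) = (o - 5)^2*(o - 3)*(o + 2)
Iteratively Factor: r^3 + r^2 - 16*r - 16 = (r + 1)*(r^2 - 16) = (r + 1)*(r + 4)*(r - 4)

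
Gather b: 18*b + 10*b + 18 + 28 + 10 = 28*b + 56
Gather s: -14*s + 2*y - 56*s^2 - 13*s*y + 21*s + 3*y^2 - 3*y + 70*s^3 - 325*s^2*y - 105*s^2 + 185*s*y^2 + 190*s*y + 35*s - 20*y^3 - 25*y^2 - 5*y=70*s^3 + s^2*(-325*y - 161) + s*(185*y^2 + 177*y + 42) - 20*y^3 - 22*y^2 - 6*y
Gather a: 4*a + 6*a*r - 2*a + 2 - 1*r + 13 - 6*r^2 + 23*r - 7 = a*(6*r + 2) - 6*r^2 + 22*r + 8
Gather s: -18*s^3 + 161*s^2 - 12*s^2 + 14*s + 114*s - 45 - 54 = -18*s^3 + 149*s^2 + 128*s - 99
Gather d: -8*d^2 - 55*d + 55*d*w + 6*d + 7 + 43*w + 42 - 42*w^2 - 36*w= -8*d^2 + d*(55*w - 49) - 42*w^2 + 7*w + 49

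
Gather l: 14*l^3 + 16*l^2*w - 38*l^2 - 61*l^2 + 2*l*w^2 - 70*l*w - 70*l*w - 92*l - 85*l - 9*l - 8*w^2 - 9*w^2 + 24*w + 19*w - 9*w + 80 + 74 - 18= 14*l^3 + l^2*(16*w - 99) + l*(2*w^2 - 140*w - 186) - 17*w^2 + 34*w + 136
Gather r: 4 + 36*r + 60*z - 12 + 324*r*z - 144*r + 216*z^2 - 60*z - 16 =r*(324*z - 108) + 216*z^2 - 24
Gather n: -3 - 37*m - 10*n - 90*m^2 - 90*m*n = -90*m^2 - 37*m + n*(-90*m - 10) - 3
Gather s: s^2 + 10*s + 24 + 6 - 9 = s^2 + 10*s + 21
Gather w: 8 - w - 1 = 7 - w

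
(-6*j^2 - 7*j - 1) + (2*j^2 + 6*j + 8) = -4*j^2 - j + 7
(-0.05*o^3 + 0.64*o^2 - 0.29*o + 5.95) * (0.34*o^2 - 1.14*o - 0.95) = -0.017*o^5 + 0.2746*o^4 - 0.7807*o^3 + 1.7456*o^2 - 6.5075*o - 5.6525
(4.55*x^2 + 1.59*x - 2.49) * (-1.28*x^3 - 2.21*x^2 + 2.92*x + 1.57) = -5.824*x^5 - 12.0907*x^4 + 12.9593*x^3 + 17.2892*x^2 - 4.7745*x - 3.9093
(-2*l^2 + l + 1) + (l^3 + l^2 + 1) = l^3 - l^2 + l + 2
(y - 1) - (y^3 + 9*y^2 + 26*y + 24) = -y^3 - 9*y^2 - 25*y - 25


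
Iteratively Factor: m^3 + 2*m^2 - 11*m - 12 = (m + 4)*(m^2 - 2*m - 3) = (m + 1)*(m + 4)*(m - 3)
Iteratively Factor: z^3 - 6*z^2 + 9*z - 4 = (z - 1)*(z^2 - 5*z + 4) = (z - 1)^2*(z - 4)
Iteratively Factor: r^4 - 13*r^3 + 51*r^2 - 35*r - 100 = (r - 4)*(r^3 - 9*r^2 + 15*r + 25) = (r - 4)*(r + 1)*(r^2 - 10*r + 25) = (r - 5)*(r - 4)*(r + 1)*(r - 5)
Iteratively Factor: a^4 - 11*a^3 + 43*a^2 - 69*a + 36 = (a - 3)*(a^3 - 8*a^2 + 19*a - 12) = (a - 3)*(a - 1)*(a^2 - 7*a + 12) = (a - 4)*(a - 3)*(a - 1)*(a - 3)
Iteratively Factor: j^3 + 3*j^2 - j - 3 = (j + 3)*(j^2 - 1) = (j + 1)*(j + 3)*(j - 1)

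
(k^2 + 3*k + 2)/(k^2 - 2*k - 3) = (k + 2)/(k - 3)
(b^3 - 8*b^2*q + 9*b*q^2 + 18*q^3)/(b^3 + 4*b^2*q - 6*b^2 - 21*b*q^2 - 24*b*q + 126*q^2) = (b^2 - 5*b*q - 6*q^2)/(b^2 + 7*b*q - 6*b - 42*q)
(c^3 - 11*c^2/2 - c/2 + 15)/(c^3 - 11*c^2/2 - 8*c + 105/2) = (2*c^2 - c - 6)/(2*c^2 - c - 21)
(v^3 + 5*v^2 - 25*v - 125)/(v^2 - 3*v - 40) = (v^2 - 25)/(v - 8)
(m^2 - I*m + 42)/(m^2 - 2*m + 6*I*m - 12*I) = (m - 7*I)/(m - 2)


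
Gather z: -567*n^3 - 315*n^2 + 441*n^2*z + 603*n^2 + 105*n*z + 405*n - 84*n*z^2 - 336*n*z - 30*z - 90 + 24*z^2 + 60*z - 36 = -567*n^3 + 288*n^2 + 405*n + z^2*(24 - 84*n) + z*(441*n^2 - 231*n + 30) - 126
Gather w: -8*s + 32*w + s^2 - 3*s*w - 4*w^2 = s^2 - 8*s - 4*w^2 + w*(32 - 3*s)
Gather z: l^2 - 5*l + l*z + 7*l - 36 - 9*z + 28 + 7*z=l^2 + 2*l + z*(l - 2) - 8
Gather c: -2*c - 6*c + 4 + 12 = 16 - 8*c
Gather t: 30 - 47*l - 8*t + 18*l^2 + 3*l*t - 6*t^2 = 18*l^2 - 47*l - 6*t^2 + t*(3*l - 8) + 30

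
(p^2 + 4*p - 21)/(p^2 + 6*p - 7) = (p - 3)/(p - 1)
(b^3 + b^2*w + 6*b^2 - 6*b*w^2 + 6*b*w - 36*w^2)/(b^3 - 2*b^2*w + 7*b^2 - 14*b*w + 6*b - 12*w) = (b + 3*w)/(b + 1)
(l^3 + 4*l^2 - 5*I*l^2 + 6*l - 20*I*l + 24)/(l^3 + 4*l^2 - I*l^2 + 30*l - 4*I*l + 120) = (l + I)/(l + 5*I)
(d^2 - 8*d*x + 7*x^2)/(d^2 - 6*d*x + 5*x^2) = (-d + 7*x)/(-d + 5*x)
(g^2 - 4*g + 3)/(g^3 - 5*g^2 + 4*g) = (g - 3)/(g*(g - 4))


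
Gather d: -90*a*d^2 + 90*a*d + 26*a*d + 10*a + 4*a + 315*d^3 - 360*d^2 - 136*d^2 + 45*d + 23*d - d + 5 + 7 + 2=14*a + 315*d^3 + d^2*(-90*a - 496) + d*(116*a + 67) + 14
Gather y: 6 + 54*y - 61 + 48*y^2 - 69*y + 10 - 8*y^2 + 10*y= 40*y^2 - 5*y - 45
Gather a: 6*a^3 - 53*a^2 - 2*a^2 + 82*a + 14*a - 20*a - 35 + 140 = 6*a^3 - 55*a^2 + 76*a + 105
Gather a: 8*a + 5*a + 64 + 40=13*a + 104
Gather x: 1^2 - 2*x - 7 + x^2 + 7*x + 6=x^2 + 5*x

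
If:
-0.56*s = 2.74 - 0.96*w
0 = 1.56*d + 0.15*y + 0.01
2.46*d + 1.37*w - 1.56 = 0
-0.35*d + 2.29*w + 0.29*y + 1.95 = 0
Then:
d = 0.61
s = -4.81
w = 0.05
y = -6.38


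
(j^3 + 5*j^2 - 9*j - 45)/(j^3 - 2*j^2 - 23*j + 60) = (j + 3)/(j - 4)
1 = 1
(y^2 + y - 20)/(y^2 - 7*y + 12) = (y + 5)/(y - 3)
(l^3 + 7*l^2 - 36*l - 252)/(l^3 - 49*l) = (l^2 - 36)/(l*(l - 7))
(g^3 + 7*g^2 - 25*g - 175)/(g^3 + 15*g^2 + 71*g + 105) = (g - 5)/(g + 3)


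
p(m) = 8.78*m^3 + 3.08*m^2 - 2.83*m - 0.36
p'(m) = 26.34*m^2 + 6.16*m - 2.83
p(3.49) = 400.50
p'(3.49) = 339.49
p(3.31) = 342.42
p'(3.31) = 306.14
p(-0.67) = 0.28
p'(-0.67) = 4.87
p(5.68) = 1691.87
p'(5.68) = 881.95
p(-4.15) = -563.11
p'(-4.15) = 425.25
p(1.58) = 37.49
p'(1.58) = 72.66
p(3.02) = 261.02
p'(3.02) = 256.00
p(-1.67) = -27.94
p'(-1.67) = 60.34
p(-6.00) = -1768.98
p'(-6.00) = 908.45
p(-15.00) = -28897.41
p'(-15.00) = 5831.27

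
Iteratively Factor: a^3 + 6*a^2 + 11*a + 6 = (a + 2)*(a^2 + 4*a + 3) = (a + 1)*(a + 2)*(a + 3)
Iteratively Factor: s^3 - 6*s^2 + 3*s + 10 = (s - 5)*(s^2 - s - 2) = (s - 5)*(s + 1)*(s - 2)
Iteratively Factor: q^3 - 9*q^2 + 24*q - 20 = (q - 2)*(q^2 - 7*q + 10) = (q - 2)^2*(q - 5)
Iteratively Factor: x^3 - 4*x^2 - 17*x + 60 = (x + 4)*(x^2 - 8*x + 15) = (x - 3)*(x + 4)*(x - 5)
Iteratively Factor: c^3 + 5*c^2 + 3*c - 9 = (c + 3)*(c^2 + 2*c - 3) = (c - 1)*(c + 3)*(c + 3)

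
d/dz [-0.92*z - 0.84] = -0.920000000000000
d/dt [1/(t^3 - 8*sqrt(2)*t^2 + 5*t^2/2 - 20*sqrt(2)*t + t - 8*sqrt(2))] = 4*(-3*t^2 - 5*t + 16*sqrt(2)*t - 1 + 20*sqrt(2))/(2*t^3 - 16*sqrt(2)*t^2 + 5*t^2 - 40*sqrt(2)*t + 2*t - 16*sqrt(2))^2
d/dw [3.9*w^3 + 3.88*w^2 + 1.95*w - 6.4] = 11.7*w^2 + 7.76*w + 1.95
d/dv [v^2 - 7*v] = 2*v - 7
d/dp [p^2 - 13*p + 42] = 2*p - 13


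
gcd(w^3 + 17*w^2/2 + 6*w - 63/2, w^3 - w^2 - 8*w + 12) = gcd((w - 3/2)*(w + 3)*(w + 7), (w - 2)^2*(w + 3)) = w + 3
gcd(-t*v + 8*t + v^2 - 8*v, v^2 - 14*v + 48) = v - 8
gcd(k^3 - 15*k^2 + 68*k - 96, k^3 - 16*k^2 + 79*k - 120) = k^2 - 11*k + 24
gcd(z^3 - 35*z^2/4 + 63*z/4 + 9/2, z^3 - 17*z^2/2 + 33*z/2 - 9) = z - 6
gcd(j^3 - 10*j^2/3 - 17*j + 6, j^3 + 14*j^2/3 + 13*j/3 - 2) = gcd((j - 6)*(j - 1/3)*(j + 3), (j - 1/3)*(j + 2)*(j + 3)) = j^2 + 8*j/3 - 1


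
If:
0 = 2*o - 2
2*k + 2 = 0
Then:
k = -1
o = 1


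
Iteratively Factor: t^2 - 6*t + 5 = (t - 1)*(t - 5)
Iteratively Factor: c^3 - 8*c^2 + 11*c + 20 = (c - 4)*(c^2 - 4*c - 5) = (c - 5)*(c - 4)*(c + 1)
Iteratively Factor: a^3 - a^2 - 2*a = (a)*(a^2 - a - 2) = a*(a + 1)*(a - 2)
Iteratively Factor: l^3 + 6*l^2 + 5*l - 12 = (l + 3)*(l^2 + 3*l - 4) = (l - 1)*(l + 3)*(l + 4)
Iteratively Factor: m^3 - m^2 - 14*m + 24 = (m - 3)*(m^2 + 2*m - 8) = (m - 3)*(m - 2)*(m + 4)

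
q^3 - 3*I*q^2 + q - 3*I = (q - 3*I)*(q - I)*(q + I)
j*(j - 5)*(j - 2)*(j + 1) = j^4 - 6*j^3 + 3*j^2 + 10*j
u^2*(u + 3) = u^3 + 3*u^2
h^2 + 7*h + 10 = (h + 2)*(h + 5)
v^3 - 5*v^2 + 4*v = v*(v - 4)*(v - 1)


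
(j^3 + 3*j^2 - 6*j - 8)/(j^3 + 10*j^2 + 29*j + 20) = (j - 2)/(j + 5)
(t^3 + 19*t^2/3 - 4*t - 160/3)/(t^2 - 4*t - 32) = (3*t^2 + 7*t - 40)/(3*(t - 8))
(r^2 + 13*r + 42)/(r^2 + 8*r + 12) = (r + 7)/(r + 2)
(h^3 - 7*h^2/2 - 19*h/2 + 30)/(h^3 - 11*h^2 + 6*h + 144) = (h^2 - 13*h/2 + 10)/(h^2 - 14*h + 48)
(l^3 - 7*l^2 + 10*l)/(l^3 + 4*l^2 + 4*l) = (l^2 - 7*l + 10)/(l^2 + 4*l + 4)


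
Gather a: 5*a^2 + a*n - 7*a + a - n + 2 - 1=5*a^2 + a*(n - 6) - n + 1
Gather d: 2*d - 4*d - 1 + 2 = 1 - 2*d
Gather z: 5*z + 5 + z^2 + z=z^2 + 6*z + 5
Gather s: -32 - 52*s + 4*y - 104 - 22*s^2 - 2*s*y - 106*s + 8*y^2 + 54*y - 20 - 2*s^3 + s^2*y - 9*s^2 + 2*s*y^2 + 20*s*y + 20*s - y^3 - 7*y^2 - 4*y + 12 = -2*s^3 + s^2*(y - 31) + s*(2*y^2 + 18*y - 138) - y^3 + y^2 + 54*y - 144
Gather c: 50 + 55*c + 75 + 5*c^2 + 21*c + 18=5*c^2 + 76*c + 143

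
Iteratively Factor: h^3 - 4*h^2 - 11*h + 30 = (h - 2)*(h^2 - 2*h - 15) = (h - 5)*(h - 2)*(h + 3)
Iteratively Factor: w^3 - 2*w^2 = (w)*(w^2 - 2*w) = w^2*(w - 2)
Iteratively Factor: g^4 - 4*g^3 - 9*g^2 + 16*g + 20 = (g + 2)*(g^3 - 6*g^2 + 3*g + 10) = (g - 5)*(g + 2)*(g^2 - g - 2) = (g - 5)*(g + 1)*(g + 2)*(g - 2)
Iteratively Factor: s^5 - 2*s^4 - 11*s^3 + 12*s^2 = (s)*(s^4 - 2*s^3 - 11*s^2 + 12*s) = s^2*(s^3 - 2*s^2 - 11*s + 12) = s^2*(s - 1)*(s^2 - s - 12) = s^2*(s - 4)*(s - 1)*(s + 3)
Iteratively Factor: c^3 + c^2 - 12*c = (c + 4)*(c^2 - 3*c) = c*(c + 4)*(c - 3)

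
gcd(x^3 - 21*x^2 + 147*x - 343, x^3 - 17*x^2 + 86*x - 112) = x - 7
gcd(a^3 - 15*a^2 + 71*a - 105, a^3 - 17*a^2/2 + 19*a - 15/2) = a^2 - 8*a + 15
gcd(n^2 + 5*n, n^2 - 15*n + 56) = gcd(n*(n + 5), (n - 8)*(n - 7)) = 1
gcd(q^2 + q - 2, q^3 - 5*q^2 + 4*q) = q - 1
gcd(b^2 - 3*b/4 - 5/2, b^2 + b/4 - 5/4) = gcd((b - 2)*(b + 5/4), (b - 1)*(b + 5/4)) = b + 5/4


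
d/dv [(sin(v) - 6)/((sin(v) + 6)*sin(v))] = (-cos(v) + 12/tan(v) + 36*cos(v)/sin(v)^2)/(sin(v) + 6)^2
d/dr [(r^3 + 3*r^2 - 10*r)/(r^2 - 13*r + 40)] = (r^4 - 26*r^3 + 91*r^2 + 240*r - 400)/(r^4 - 26*r^3 + 249*r^2 - 1040*r + 1600)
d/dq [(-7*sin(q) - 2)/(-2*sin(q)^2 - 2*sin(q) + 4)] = (-4*sin(q) + 7*cos(q)^2 - 23)*cos(q)/(2*(sin(q)^2 + sin(q) - 2)^2)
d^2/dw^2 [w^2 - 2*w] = 2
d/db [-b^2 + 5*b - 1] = 5 - 2*b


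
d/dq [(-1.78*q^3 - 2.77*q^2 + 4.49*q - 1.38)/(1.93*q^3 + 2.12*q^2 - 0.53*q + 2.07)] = (1.77635683940025e-15*q^5 + 1.5725*q^4 - 15.4446*q^3 - 11.1143*q^2 - 5.6166*q + 8.5629)/(3.7249*q^6 + 8.1832*q^5 + 2.4486*q^4 + 5.743*q^3 + 9.0577*q^2 - 2.1942*q + 4.2849)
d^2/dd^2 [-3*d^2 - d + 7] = -6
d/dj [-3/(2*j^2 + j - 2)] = 3*(4*j + 1)/(2*j^2 + j - 2)^2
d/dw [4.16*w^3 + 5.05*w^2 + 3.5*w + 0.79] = 12.48*w^2 + 10.1*w + 3.5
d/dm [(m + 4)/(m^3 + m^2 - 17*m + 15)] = (m^3 + m^2 - 17*m - (m + 4)*(3*m^2 + 2*m - 17) + 15)/(m^3 + m^2 - 17*m + 15)^2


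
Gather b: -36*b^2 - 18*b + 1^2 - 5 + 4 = -36*b^2 - 18*b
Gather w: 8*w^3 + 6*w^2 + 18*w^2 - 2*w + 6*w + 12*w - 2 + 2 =8*w^3 + 24*w^2 + 16*w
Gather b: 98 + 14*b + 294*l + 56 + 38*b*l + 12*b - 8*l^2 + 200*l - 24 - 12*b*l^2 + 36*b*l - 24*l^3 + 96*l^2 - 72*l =b*(-12*l^2 + 74*l + 26) - 24*l^3 + 88*l^2 + 422*l + 130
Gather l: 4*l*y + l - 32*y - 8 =l*(4*y + 1) - 32*y - 8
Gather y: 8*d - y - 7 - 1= 8*d - y - 8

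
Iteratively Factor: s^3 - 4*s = (s)*(s^2 - 4) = s*(s + 2)*(s - 2)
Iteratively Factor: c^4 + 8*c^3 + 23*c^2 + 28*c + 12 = (c + 1)*(c^3 + 7*c^2 + 16*c + 12) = (c + 1)*(c + 2)*(c^2 + 5*c + 6) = (c + 1)*(c + 2)^2*(c + 3)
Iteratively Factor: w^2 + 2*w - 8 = (w - 2)*(w + 4)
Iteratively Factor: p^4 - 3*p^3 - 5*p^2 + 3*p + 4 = (p + 1)*(p^3 - 4*p^2 - p + 4) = (p - 4)*(p + 1)*(p^2 - 1) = (p - 4)*(p + 1)^2*(p - 1)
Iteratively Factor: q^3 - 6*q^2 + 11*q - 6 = (q - 3)*(q^2 - 3*q + 2) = (q - 3)*(q - 2)*(q - 1)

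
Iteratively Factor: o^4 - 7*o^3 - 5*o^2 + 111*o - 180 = (o - 3)*(o^3 - 4*o^2 - 17*o + 60) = (o - 3)*(o + 4)*(o^2 - 8*o + 15) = (o - 3)^2*(o + 4)*(o - 5)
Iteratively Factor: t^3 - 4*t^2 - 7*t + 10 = (t + 2)*(t^2 - 6*t + 5) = (t - 5)*(t + 2)*(t - 1)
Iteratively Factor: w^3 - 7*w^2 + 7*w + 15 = (w + 1)*(w^2 - 8*w + 15) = (w - 5)*(w + 1)*(w - 3)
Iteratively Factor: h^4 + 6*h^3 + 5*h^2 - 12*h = (h)*(h^3 + 6*h^2 + 5*h - 12) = h*(h - 1)*(h^2 + 7*h + 12) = h*(h - 1)*(h + 4)*(h + 3)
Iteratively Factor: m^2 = (m)*(m)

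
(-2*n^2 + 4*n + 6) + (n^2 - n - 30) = -n^2 + 3*n - 24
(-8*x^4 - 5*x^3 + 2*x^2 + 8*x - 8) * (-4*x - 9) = 32*x^5 + 92*x^4 + 37*x^3 - 50*x^2 - 40*x + 72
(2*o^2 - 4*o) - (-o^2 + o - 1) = 3*o^2 - 5*o + 1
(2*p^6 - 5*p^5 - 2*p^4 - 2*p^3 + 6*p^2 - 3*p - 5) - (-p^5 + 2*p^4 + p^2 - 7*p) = 2*p^6 - 4*p^5 - 4*p^4 - 2*p^3 + 5*p^2 + 4*p - 5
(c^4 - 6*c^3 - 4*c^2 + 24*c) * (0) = 0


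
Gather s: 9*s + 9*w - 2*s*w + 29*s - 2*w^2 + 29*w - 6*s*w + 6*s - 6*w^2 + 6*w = s*(44 - 8*w) - 8*w^2 + 44*w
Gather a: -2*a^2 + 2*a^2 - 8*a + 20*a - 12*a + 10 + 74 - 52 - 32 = 0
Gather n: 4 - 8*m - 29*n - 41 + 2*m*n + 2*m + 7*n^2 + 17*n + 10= -6*m + 7*n^2 + n*(2*m - 12) - 27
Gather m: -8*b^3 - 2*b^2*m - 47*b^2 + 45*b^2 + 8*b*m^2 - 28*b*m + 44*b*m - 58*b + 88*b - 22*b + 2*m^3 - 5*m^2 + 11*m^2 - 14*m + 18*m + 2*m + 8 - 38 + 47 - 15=-8*b^3 - 2*b^2 + 8*b + 2*m^3 + m^2*(8*b + 6) + m*(-2*b^2 + 16*b + 6) + 2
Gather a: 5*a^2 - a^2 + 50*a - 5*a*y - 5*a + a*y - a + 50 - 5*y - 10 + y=4*a^2 + a*(44 - 4*y) - 4*y + 40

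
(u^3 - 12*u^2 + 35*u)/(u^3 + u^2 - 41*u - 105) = u*(u - 5)/(u^2 + 8*u + 15)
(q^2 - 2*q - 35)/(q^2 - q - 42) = (q + 5)/(q + 6)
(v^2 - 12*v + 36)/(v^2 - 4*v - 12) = (v - 6)/(v + 2)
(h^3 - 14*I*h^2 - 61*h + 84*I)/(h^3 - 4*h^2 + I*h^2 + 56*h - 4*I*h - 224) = (h^2 - 7*I*h - 12)/(h^2 + h*(-4 + 8*I) - 32*I)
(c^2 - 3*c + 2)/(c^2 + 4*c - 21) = (c^2 - 3*c + 2)/(c^2 + 4*c - 21)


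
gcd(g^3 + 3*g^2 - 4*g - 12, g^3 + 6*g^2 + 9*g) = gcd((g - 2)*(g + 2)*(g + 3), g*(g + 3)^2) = g + 3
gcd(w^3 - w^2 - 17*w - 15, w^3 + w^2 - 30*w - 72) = w + 3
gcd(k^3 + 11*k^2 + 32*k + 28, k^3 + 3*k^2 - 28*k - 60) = k + 2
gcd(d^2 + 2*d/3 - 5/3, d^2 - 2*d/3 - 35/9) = d + 5/3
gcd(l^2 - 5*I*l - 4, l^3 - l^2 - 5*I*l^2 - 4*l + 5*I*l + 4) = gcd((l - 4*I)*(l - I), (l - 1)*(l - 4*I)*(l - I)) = l^2 - 5*I*l - 4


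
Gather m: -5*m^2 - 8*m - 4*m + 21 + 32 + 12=-5*m^2 - 12*m + 65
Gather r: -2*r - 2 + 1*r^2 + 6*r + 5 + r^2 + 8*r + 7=2*r^2 + 12*r + 10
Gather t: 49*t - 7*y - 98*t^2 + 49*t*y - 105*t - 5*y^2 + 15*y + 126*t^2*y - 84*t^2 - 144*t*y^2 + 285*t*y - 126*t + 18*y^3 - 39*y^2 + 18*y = t^2*(126*y - 182) + t*(-144*y^2 + 334*y - 182) + 18*y^3 - 44*y^2 + 26*y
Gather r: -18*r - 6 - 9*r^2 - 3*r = -9*r^2 - 21*r - 6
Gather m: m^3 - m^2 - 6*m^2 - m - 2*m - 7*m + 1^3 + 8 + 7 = m^3 - 7*m^2 - 10*m + 16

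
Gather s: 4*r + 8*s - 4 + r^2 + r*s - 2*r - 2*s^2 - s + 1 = r^2 + 2*r - 2*s^2 + s*(r + 7) - 3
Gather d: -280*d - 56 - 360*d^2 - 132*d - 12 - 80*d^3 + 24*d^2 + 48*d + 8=-80*d^3 - 336*d^2 - 364*d - 60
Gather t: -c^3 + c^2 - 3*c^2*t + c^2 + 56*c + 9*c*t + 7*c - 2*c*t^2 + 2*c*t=-c^3 + 2*c^2 - 2*c*t^2 + 63*c + t*(-3*c^2 + 11*c)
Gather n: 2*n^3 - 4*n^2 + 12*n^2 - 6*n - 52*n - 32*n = 2*n^3 + 8*n^2 - 90*n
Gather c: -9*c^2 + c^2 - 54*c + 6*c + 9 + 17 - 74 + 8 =-8*c^2 - 48*c - 40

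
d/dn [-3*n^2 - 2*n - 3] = -6*n - 2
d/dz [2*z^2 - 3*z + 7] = 4*z - 3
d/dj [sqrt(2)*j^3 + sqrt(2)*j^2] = sqrt(2)*j*(3*j + 2)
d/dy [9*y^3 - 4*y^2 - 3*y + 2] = 27*y^2 - 8*y - 3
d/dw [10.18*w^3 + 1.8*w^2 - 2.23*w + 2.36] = 30.54*w^2 + 3.6*w - 2.23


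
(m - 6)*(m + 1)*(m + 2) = m^3 - 3*m^2 - 16*m - 12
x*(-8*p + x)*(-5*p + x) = 40*p^2*x - 13*p*x^2 + x^3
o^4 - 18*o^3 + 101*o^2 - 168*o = o*(o - 8)*(o - 7)*(o - 3)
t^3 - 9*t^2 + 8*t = t*(t - 8)*(t - 1)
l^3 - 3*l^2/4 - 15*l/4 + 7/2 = (l - 7/4)*(l - 1)*(l + 2)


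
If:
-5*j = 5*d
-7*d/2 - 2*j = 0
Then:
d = 0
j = 0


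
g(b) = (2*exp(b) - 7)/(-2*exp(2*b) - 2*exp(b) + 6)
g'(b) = (2*exp(b) - 7)*(4*exp(2*b) + 2*exp(b))/(-2*exp(2*b) - 2*exp(b) + 6)^2 + 2*exp(b)/(-2*exp(2*b) - 2*exp(b) + 6) = ((2*exp(b) - 7)*(2*exp(b) + 1)/2 - exp(2*b) - exp(b) + 3)*exp(b)/(exp(2*b) + exp(b) - 3)^2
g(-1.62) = -1.20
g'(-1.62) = -0.05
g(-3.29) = -1.17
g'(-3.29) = -0.00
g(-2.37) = -1.18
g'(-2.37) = -0.01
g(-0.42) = -1.49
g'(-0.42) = -0.84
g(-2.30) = -1.18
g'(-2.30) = -0.01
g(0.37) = 3.77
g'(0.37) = -41.82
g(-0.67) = -1.34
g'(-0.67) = -0.39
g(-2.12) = -1.18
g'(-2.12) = -0.02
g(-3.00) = -1.17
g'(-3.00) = 0.00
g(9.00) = 0.00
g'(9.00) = 0.00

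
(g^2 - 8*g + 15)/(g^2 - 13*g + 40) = (g - 3)/(g - 8)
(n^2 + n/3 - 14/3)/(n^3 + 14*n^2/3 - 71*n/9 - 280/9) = 3*(n - 2)/(3*n^2 + 7*n - 40)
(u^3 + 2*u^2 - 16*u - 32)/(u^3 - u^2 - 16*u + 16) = (u + 2)/(u - 1)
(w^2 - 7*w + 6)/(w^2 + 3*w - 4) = (w - 6)/(w + 4)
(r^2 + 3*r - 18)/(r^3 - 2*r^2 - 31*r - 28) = (-r^2 - 3*r + 18)/(-r^3 + 2*r^2 + 31*r + 28)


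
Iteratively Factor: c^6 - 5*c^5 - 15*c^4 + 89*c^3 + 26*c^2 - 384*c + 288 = (c - 4)*(c^5 - c^4 - 19*c^3 + 13*c^2 + 78*c - 72) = (c - 4)*(c + 3)*(c^4 - 4*c^3 - 7*c^2 + 34*c - 24) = (c - 4)*(c - 1)*(c + 3)*(c^3 - 3*c^2 - 10*c + 24) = (c - 4)*(c - 1)*(c + 3)^2*(c^2 - 6*c + 8) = (c - 4)^2*(c - 1)*(c + 3)^2*(c - 2)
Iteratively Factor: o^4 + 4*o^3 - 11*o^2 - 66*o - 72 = (o + 3)*(o^3 + o^2 - 14*o - 24) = (o - 4)*(o + 3)*(o^2 + 5*o + 6) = (o - 4)*(o + 3)^2*(o + 2)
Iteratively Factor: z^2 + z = (z)*(z + 1)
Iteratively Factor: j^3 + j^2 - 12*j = (j)*(j^2 + j - 12) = j*(j + 4)*(j - 3)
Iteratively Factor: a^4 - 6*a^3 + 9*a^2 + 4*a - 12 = (a - 2)*(a^3 - 4*a^2 + a + 6) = (a - 2)*(a + 1)*(a^2 - 5*a + 6) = (a - 3)*(a - 2)*(a + 1)*(a - 2)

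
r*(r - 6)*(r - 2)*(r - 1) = r^4 - 9*r^3 + 20*r^2 - 12*r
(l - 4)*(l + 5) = l^2 + l - 20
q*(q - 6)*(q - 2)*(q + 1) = q^4 - 7*q^3 + 4*q^2 + 12*q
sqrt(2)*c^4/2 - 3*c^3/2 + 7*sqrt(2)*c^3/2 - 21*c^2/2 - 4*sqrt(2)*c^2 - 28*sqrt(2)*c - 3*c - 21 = (c + 7)*(c - 3*sqrt(2))*(c + sqrt(2))*(sqrt(2)*c/2 + 1/2)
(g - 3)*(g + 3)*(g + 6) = g^3 + 6*g^2 - 9*g - 54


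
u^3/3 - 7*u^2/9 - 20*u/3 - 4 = (u/3 + 1)*(u - 6)*(u + 2/3)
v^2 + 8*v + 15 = (v + 3)*(v + 5)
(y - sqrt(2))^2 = y^2 - 2*sqrt(2)*y + 2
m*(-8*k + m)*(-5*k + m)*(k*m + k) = 40*k^3*m^2 + 40*k^3*m - 13*k^2*m^3 - 13*k^2*m^2 + k*m^4 + k*m^3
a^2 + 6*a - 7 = (a - 1)*(a + 7)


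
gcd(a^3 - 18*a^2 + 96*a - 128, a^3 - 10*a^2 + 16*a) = a^2 - 10*a + 16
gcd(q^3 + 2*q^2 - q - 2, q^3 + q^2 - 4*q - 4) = q^2 + 3*q + 2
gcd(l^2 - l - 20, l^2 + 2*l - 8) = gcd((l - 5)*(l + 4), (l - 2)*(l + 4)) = l + 4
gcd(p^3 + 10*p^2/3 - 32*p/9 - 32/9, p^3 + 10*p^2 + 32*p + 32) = p + 4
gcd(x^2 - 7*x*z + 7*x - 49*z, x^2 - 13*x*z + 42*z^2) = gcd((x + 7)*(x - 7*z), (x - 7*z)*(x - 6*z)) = x - 7*z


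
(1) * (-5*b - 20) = -5*b - 20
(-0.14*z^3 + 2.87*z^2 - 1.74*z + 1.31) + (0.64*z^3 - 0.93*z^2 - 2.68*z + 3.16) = 0.5*z^3 + 1.94*z^2 - 4.42*z + 4.47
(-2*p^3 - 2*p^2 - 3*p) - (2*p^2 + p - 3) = -2*p^3 - 4*p^2 - 4*p + 3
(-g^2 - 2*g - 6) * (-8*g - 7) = 8*g^3 + 23*g^2 + 62*g + 42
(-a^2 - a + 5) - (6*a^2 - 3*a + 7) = -7*a^2 + 2*a - 2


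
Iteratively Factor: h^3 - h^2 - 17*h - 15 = (h + 1)*(h^2 - 2*h - 15) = (h + 1)*(h + 3)*(h - 5)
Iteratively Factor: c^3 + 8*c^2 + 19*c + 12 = (c + 4)*(c^2 + 4*c + 3) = (c + 3)*(c + 4)*(c + 1)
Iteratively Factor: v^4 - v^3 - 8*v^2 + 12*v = (v - 2)*(v^3 + v^2 - 6*v) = (v - 2)^2*(v^2 + 3*v) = (v - 2)^2*(v + 3)*(v)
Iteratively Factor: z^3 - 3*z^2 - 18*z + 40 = (z - 2)*(z^2 - z - 20) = (z - 2)*(z + 4)*(z - 5)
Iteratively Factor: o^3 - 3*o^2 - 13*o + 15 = (o + 3)*(o^2 - 6*o + 5) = (o - 5)*(o + 3)*(o - 1)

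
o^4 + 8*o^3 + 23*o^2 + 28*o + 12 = (o + 1)*(o + 2)^2*(o + 3)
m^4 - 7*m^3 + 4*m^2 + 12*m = m*(m - 6)*(m - 2)*(m + 1)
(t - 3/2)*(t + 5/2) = t^2 + t - 15/4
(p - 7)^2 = p^2 - 14*p + 49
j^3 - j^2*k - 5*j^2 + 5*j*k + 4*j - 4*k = (j - 4)*(j - 1)*(j - k)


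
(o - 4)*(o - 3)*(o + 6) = o^3 - o^2 - 30*o + 72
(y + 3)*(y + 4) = y^2 + 7*y + 12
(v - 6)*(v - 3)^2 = v^3 - 12*v^2 + 45*v - 54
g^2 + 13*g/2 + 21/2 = (g + 3)*(g + 7/2)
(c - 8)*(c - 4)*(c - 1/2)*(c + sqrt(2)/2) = c^4 - 25*c^3/2 + sqrt(2)*c^3/2 - 25*sqrt(2)*c^2/4 + 38*c^2 - 16*c + 19*sqrt(2)*c - 8*sqrt(2)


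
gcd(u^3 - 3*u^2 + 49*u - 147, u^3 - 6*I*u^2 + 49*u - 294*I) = u^2 + 49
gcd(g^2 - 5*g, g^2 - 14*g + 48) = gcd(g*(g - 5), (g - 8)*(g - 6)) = 1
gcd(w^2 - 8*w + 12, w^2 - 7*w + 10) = w - 2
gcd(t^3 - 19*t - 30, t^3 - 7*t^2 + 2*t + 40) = t^2 - 3*t - 10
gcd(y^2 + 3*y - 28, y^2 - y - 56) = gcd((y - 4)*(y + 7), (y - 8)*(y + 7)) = y + 7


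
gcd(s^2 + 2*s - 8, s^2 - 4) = s - 2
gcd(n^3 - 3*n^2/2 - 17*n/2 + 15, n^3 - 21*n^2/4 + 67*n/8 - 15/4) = n^2 - 9*n/2 + 5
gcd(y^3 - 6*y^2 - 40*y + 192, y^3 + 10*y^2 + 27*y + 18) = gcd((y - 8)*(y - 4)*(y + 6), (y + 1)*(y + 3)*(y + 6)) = y + 6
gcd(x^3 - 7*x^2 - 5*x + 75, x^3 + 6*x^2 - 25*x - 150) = x - 5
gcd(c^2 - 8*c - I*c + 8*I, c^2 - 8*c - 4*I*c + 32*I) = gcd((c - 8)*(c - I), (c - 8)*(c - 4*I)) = c - 8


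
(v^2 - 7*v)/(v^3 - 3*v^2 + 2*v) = (v - 7)/(v^2 - 3*v + 2)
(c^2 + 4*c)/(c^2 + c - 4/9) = 9*c*(c + 4)/(9*c^2 + 9*c - 4)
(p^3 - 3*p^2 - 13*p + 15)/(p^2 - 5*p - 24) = (p^2 - 6*p + 5)/(p - 8)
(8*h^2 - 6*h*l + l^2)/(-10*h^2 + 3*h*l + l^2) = (-4*h + l)/(5*h + l)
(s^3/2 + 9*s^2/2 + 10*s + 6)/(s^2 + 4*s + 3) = (s^2 + 8*s + 12)/(2*(s + 3))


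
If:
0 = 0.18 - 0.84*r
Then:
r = 0.21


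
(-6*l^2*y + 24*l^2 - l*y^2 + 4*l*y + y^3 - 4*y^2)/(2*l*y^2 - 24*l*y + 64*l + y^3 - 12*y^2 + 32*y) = (-3*l + y)/(y - 8)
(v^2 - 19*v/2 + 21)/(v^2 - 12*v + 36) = (v - 7/2)/(v - 6)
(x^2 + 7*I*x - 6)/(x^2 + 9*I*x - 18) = (x + I)/(x + 3*I)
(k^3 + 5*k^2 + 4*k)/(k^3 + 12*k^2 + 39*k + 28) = k/(k + 7)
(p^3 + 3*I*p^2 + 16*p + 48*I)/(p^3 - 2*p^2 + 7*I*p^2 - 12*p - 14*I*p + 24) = (p - 4*I)/(p - 2)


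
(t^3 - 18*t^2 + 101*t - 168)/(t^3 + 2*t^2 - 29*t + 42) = (t^2 - 15*t + 56)/(t^2 + 5*t - 14)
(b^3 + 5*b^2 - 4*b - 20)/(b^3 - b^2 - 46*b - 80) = (b - 2)/(b - 8)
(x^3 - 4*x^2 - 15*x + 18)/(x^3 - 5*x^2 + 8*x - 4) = (x^2 - 3*x - 18)/(x^2 - 4*x + 4)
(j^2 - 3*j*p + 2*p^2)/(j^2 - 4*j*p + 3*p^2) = (-j + 2*p)/(-j + 3*p)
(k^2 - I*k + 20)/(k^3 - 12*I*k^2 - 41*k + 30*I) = (k + 4*I)/(k^2 - 7*I*k - 6)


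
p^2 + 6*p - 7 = (p - 1)*(p + 7)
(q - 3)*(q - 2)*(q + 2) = q^3 - 3*q^2 - 4*q + 12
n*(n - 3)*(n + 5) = n^3 + 2*n^2 - 15*n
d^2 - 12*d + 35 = (d - 7)*(d - 5)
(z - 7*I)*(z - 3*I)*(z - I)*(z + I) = z^4 - 10*I*z^3 - 20*z^2 - 10*I*z - 21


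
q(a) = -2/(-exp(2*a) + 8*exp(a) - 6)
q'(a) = -2*(2*exp(2*a) - 8*exp(a))/(-exp(2*a) + 8*exp(a) - 6)^2 = 4*(4 - exp(a))*exp(a)/(exp(2*a) - 8*exp(a) + 6)^2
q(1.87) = -0.53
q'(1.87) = -4.45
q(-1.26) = 0.52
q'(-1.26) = 0.29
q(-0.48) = 1.40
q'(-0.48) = 4.08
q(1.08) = -0.23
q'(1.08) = 0.16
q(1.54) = -0.21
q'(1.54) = -0.14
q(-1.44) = 0.48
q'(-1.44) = 0.21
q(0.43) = -0.51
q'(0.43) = 0.98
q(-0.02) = -2.27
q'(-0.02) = 15.26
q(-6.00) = 0.33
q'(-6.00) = 0.00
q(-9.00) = 0.33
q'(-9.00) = 0.00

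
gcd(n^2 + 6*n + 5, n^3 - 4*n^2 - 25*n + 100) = n + 5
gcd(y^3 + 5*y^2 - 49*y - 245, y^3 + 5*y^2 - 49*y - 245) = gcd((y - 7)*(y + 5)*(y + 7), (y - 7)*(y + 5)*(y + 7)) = y^3 + 5*y^2 - 49*y - 245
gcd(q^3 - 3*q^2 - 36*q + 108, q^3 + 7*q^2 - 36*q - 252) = q^2 - 36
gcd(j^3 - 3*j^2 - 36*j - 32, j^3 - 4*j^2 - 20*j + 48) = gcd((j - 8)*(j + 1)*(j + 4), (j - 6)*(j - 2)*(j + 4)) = j + 4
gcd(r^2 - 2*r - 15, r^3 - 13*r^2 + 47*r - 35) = r - 5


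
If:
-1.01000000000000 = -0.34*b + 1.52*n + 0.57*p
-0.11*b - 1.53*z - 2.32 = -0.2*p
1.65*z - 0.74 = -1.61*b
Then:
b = 0.459627329192547 - 1.02484472049689*z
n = -2.88661735861393*z - 5.00646044458974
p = 7.08633540372671*z + 11.8527950310559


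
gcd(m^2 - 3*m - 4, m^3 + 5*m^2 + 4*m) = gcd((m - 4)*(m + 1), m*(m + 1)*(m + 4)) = m + 1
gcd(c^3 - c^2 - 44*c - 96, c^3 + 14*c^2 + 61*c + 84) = c^2 + 7*c + 12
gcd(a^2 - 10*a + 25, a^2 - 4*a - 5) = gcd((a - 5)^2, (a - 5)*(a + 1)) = a - 5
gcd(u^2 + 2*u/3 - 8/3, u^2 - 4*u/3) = u - 4/3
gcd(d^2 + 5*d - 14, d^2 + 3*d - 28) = d + 7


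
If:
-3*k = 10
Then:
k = -10/3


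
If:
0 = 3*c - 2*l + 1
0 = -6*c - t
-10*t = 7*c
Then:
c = 0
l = 1/2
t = 0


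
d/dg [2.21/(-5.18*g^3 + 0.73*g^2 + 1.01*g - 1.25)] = (34.3434*g^2 - 3.2266*g - 2.2321)/(5.18*g^3 - 0.73*g^2 - 1.01*g + 1.25)^2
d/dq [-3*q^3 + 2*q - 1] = 2 - 9*q^2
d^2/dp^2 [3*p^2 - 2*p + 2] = 6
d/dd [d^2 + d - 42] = 2*d + 1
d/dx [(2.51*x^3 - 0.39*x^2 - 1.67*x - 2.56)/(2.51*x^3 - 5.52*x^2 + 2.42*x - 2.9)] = (-12.8763*x^4 + 20.5318*x^3 - 12.7224*x^2 - 26.0004*x + 11.0382)/(6.3001*x^6 - 27.7104*x^5 + 42.6188*x^4 - 41.2748*x^3 + 37.8724*x^2 - 14.036*x + 8.41)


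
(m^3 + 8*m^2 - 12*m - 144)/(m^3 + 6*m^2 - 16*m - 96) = (m + 6)/(m + 4)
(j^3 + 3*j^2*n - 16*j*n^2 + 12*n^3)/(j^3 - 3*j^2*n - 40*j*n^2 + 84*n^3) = (j - n)/(j - 7*n)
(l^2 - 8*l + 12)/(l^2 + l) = (l^2 - 8*l + 12)/(l*(l + 1))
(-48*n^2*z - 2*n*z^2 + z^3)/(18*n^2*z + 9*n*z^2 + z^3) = (-8*n + z)/(3*n + z)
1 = 1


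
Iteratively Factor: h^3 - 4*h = (h)*(h^2 - 4) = h*(h + 2)*(h - 2)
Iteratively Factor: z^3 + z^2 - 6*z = (z - 2)*(z^2 + 3*z) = z*(z - 2)*(z + 3)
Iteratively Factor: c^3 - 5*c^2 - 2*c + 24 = (c - 4)*(c^2 - c - 6) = (c - 4)*(c - 3)*(c + 2)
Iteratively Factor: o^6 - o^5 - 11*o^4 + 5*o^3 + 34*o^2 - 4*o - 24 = (o - 3)*(o^5 + 2*o^4 - 5*o^3 - 10*o^2 + 4*o + 8) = (o - 3)*(o + 1)*(o^4 + o^3 - 6*o^2 - 4*o + 8) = (o - 3)*(o - 1)*(o + 1)*(o^3 + 2*o^2 - 4*o - 8) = (o - 3)*(o - 2)*(o - 1)*(o + 1)*(o^2 + 4*o + 4) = (o - 3)*(o - 2)*(o - 1)*(o + 1)*(o + 2)*(o + 2)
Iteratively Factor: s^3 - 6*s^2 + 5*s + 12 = (s - 4)*(s^2 - 2*s - 3) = (s - 4)*(s + 1)*(s - 3)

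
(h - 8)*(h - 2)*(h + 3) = h^3 - 7*h^2 - 14*h + 48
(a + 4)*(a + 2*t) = a^2 + 2*a*t + 4*a + 8*t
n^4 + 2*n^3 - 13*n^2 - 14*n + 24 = (n - 3)*(n - 1)*(n + 2)*(n + 4)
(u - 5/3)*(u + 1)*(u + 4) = u^3 + 10*u^2/3 - 13*u/3 - 20/3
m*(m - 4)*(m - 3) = m^3 - 7*m^2 + 12*m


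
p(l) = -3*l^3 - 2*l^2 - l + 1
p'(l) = -9*l^2 - 4*l - 1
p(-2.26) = 27.67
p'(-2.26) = -37.93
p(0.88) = -3.47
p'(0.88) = -11.49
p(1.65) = -19.57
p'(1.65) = -32.10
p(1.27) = -9.64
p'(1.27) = -20.60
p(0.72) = -1.88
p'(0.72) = -8.55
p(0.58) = -0.84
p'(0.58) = -6.35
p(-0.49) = 1.36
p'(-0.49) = -1.20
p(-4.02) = 167.59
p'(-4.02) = -130.36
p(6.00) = -725.00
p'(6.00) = -349.00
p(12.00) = -5483.00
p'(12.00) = -1345.00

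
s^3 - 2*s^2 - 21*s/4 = s*(s - 7/2)*(s + 3/2)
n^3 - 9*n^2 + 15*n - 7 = (n - 7)*(n - 1)^2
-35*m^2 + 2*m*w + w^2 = (-5*m + w)*(7*m + w)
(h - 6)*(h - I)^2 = h^3 - 6*h^2 - 2*I*h^2 - h + 12*I*h + 6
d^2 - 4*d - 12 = (d - 6)*(d + 2)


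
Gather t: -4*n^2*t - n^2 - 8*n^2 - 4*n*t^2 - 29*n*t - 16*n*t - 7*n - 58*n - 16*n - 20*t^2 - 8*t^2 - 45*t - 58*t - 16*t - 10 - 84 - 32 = -9*n^2 - 81*n + t^2*(-4*n - 28) + t*(-4*n^2 - 45*n - 119) - 126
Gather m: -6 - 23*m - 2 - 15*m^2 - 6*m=-15*m^2 - 29*m - 8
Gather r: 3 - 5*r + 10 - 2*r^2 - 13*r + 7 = -2*r^2 - 18*r + 20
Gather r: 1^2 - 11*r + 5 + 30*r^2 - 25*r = 30*r^2 - 36*r + 6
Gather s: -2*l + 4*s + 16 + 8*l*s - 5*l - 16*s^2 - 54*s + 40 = -7*l - 16*s^2 + s*(8*l - 50) + 56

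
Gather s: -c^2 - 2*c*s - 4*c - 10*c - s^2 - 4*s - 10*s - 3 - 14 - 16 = -c^2 - 14*c - s^2 + s*(-2*c - 14) - 33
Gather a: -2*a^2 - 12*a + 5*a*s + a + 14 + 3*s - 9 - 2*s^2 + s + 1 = -2*a^2 + a*(5*s - 11) - 2*s^2 + 4*s + 6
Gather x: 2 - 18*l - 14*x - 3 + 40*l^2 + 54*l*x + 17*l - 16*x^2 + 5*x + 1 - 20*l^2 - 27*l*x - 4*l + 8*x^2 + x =20*l^2 - 5*l - 8*x^2 + x*(27*l - 8)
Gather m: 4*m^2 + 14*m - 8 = 4*m^2 + 14*m - 8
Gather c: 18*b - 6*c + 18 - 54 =18*b - 6*c - 36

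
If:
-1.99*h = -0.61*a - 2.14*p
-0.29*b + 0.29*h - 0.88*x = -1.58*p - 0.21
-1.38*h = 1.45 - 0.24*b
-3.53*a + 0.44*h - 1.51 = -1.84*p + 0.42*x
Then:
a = -3.10740390544707*x - 5.32630900993491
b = -32.5559782704449*x - 47.6495488670288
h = -5.66190926442519*x - 9.33760270151226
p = -4.3792911466745*x - 7.16485087848089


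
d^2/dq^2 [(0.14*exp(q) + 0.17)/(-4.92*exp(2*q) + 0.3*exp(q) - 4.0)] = (-3.388896*exp(4*q) - 16.666992*exp(3*q) + 17.28396*exp(2*q) + 13.1991*exp(q) - 2.444)*exp(q)/(119.095488*exp(6*q) - 21.78576*exp(5*q) + 291.8052*exp(4*q) - 35.451*exp(3*q) + 237.24*exp(2*q) - 14.4*exp(q) + 64.0)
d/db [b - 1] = 1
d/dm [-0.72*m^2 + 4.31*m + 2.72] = 4.31 - 1.44*m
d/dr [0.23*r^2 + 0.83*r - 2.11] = 0.46*r + 0.83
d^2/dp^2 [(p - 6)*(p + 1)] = 2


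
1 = 1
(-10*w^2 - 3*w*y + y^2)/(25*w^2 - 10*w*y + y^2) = (2*w + y)/(-5*w + y)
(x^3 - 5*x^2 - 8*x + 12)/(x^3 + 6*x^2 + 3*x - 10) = (x - 6)/(x + 5)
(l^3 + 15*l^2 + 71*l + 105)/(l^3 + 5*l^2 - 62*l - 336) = (l^2 + 8*l + 15)/(l^2 - 2*l - 48)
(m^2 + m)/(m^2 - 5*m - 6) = m/(m - 6)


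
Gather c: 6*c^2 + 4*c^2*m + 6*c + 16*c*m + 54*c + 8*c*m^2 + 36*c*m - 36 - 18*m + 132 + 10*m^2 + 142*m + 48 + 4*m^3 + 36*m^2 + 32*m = c^2*(4*m + 6) + c*(8*m^2 + 52*m + 60) + 4*m^3 + 46*m^2 + 156*m + 144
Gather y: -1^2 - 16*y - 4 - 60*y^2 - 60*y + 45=-60*y^2 - 76*y + 40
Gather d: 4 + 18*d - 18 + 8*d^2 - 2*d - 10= 8*d^2 + 16*d - 24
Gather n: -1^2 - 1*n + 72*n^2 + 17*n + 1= 72*n^2 + 16*n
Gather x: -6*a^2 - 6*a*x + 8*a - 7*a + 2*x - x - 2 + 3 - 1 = -6*a^2 + a + x*(1 - 6*a)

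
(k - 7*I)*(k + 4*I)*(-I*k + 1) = -I*k^3 - 2*k^2 - 31*I*k + 28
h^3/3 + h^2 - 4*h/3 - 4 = (h/3 + 1)*(h - 2)*(h + 2)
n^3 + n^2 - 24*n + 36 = (n - 3)*(n - 2)*(n + 6)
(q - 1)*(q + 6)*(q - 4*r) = q^3 - 4*q^2*r + 5*q^2 - 20*q*r - 6*q + 24*r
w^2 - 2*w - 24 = (w - 6)*(w + 4)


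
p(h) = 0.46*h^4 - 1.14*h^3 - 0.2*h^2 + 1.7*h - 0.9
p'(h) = 1.84*h^3 - 3.42*h^2 - 0.4*h + 1.7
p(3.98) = 46.25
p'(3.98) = 61.94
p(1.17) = -0.15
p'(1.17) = -0.50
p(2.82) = 5.83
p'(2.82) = 14.64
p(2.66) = 3.78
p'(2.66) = 11.07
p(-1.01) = -1.17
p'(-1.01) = -3.28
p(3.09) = 10.75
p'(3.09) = 22.10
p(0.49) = -0.22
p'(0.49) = 0.90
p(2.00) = -0.06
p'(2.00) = 1.94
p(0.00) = -0.90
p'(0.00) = 1.70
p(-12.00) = 11458.38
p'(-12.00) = -3665.50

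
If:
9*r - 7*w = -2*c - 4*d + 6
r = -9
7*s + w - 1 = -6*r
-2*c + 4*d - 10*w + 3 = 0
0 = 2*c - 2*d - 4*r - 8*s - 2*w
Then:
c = 1689/74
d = 709/74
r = -9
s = 293/37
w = -16/37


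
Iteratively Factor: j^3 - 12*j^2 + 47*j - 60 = (j - 5)*(j^2 - 7*j + 12) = (j - 5)*(j - 4)*(j - 3)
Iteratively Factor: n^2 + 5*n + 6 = (n + 3)*(n + 2)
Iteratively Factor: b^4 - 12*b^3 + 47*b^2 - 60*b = (b - 5)*(b^3 - 7*b^2 + 12*b) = (b - 5)*(b - 4)*(b^2 - 3*b) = b*(b - 5)*(b - 4)*(b - 3)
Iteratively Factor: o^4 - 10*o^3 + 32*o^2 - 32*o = (o)*(o^3 - 10*o^2 + 32*o - 32) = o*(o - 4)*(o^2 - 6*o + 8) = o*(o - 4)^2*(o - 2)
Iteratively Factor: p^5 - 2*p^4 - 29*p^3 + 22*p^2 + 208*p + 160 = (p - 5)*(p^4 + 3*p^3 - 14*p^2 - 48*p - 32) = (p - 5)*(p + 4)*(p^3 - p^2 - 10*p - 8) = (p - 5)*(p - 4)*(p + 4)*(p^2 + 3*p + 2) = (p - 5)*(p - 4)*(p + 1)*(p + 4)*(p + 2)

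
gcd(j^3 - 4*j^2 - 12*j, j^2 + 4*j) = j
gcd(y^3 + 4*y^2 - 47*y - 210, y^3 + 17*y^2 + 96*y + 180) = y^2 + 11*y + 30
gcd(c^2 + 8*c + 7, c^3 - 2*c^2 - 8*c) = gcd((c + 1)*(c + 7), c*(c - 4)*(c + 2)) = 1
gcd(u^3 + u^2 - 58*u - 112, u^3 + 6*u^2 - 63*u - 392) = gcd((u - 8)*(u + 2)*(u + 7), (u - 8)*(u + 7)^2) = u^2 - u - 56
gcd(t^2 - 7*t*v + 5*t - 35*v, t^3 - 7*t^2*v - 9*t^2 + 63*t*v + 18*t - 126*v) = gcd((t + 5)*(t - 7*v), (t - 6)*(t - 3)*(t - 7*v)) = t - 7*v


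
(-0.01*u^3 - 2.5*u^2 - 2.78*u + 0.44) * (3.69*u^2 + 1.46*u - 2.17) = -0.0369*u^5 - 9.2396*u^4 - 13.8865*u^3 + 2.9898*u^2 + 6.675*u - 0.9548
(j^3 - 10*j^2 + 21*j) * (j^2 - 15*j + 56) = j^5 - 25*j^4 + 227*j^3 - 875*j^2 + 1176*j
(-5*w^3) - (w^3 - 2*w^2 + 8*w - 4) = -6*w^3 + 2*w^2 - 8*w + 4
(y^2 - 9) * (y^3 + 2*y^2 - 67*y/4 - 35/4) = y^5 + 2*y^4 - 103*y^3/4 - 107*y^2/4 + 603*y/4 + 315/4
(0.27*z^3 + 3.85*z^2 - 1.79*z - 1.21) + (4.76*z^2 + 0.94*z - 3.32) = 0.27*z^3 + 8.61*z^2 - 0.85*z - 4.53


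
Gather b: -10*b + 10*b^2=10*b^2 - 10*b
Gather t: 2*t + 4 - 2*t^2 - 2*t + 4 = 8 - 2*t^2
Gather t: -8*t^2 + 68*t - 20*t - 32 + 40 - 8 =-8*t^2 + 48*t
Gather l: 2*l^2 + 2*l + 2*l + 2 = 2*l^2 + 4*l + 2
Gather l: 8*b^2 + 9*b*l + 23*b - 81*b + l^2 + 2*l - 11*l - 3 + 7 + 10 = 8*b^2 - 58*b + l^2 + l*(9*b - 9) + 14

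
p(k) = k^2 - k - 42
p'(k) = 2*k - 1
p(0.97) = -42.03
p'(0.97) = 0.94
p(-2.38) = -33.96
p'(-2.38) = -5.76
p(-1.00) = -40.00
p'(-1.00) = -3.00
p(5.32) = -19.02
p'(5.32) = 9.64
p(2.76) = -37.14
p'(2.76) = 4.52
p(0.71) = -42.21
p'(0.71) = 0.42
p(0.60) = -42.24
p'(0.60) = 0.20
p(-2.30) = -34.41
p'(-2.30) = -5.60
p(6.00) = -12.00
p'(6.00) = 11.00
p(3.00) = -36.00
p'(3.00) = 5.00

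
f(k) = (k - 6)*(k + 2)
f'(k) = 2*k - 4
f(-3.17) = 10.73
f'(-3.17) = -10.34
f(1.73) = -15.93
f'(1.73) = -0.54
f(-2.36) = 3.01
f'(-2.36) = -8.72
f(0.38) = -13.38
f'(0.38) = -3.24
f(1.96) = -16.00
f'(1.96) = -0.08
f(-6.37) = 54.06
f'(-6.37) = -16.74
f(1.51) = -15.76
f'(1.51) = -0.98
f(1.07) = -15.14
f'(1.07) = -1.86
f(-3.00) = 9.00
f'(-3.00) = -10.00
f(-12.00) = 180.00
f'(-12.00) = -28.00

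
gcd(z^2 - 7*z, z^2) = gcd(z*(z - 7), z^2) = z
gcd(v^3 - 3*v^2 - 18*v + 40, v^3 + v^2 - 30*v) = v - 5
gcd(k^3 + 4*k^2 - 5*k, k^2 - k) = k^2 - k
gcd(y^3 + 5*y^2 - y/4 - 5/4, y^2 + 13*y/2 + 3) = y + 1/2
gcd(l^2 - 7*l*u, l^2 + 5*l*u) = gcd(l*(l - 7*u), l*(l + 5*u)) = l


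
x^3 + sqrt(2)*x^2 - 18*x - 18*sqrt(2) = (x - 3*sqrt(2))*(x + sqrt(2))*(x + 3*sqrt(2))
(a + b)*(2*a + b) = 2*a^2 + 3*a*b + b^2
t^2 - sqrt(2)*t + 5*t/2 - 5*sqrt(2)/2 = (t + 5/2)*(t - sqrt(2))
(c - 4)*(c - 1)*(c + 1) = c^3 - 4*c^2 - c + 4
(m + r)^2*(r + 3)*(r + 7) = m^2*r^2 + 10*m^2*r + 21*m^2 + 2*m*r^3 + 20*m*r^2 + 42*m*r + r^4 + 10*r^3 + 21*r^2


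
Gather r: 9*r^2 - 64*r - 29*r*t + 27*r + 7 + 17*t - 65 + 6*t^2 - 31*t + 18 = 9*r^2 + r*(-29*t - 37) + 6*t^2 - 14*t - 40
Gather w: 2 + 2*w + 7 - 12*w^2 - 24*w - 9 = -12*w^2 - 22*w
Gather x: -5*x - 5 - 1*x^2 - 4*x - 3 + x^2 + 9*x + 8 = 0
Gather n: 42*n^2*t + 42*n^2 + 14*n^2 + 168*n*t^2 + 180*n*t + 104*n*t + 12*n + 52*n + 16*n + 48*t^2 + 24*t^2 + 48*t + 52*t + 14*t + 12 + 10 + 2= n^2*(42*t + 56) + n*(168*t^2 + 284*t + 80) + 72*t^2 + 114*t + 24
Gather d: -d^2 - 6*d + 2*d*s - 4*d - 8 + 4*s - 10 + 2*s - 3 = -d^2 + d*(2*s - 10) + 6*s - 21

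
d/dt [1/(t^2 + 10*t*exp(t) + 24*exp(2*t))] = 2*(-5*t*exp(t) - t - 24*exp(2*t) - 5*exp(t))/(t^2 + 10*t*exp(t) + 24*exp(2*t))^2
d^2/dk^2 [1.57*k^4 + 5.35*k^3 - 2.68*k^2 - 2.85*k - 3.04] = 18.84*k^2 + 32.1*k - 5.36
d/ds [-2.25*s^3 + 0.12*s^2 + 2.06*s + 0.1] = -6.75*s^2 + 0.24*s + 2.06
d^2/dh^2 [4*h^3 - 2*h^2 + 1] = 24*h - 4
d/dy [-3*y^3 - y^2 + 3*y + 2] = -9*y^2 - 2*y + 3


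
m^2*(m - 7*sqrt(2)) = m^3 - 7*sqrt(2)*m^2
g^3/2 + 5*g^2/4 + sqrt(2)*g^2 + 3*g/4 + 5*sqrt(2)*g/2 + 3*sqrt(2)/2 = (g/2 + 1/2)*(g + 3/2)*(g + 2*sqrt(2))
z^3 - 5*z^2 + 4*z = z*(z - 4)*(z - 1)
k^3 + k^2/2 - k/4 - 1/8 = (k - 1/2)*(k + 1/2)^2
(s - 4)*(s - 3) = s^2 - 7*s + 12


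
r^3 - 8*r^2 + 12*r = r*(r - 6)*(r - 2)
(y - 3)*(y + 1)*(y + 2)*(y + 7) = y^4 + 7*y^3 - 7*y^2 - 55*y - 42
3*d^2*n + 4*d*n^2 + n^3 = n*(d + n)*(3*d + n)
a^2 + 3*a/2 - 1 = (a - 1/2)*(a + 2)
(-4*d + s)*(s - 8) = -4*d*s + 32*d + s^2 - 8*s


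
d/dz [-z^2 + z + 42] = 1 - 2*z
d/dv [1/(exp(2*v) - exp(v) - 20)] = (1 - 2*exp(v))*exp(v)/(-exp(2*v) + exp(v) + 20)^2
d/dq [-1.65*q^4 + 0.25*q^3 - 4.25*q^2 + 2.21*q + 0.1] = -6.6*q^3 + 0.75*q^2 - 8.5*q + 2.21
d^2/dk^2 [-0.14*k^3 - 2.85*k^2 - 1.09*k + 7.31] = -0.84*k - 5.7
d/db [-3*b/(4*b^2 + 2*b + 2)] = 3*(2*b^2 - 1)/(2*(4*b^4 + 4*b^3 + 5*b^2 + 2*b + 1))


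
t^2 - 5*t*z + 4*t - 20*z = (t + 4)*(t - 5*z)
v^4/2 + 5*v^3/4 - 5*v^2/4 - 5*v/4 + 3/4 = (v/2 + 1/2)*(v - 1)*(v - 1/2)*(v + 3)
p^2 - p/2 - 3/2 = (p - 3/2)*(p + 1)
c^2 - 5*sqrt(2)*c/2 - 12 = (c - 4*sqrt(2))*(c + 3*sqrt(2)/2)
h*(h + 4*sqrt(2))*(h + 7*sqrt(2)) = h^3 + 11*sqrt(2)*h^2 + 56*h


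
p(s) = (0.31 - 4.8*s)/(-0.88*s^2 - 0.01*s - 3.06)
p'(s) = (0.31 - 4.8*s)*(1.76*s + 0.01)/(-0.88*s^2 - 0.01*s - 3.06)^2 - 4.8/(-0.88*s^2 - 0.01*s - 3.06)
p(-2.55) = -1.43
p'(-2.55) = -0.18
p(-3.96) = -1.15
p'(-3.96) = -0.19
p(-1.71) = -1.52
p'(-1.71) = 0.04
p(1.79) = 1.40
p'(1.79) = 0.06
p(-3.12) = -1.32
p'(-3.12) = -0.21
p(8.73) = 0.59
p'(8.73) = -0.06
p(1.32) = 1.31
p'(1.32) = 0.38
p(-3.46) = -1.25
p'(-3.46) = -0.21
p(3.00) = 1.28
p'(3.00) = -0.18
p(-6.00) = -0.84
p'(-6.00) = -0.12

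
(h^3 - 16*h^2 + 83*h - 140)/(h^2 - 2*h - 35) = (h^2 - 9*h + 20)/(h + 5)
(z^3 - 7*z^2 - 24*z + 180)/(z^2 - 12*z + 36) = z + 5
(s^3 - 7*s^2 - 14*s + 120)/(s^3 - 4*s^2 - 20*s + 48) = (s - 5)/(s - 2)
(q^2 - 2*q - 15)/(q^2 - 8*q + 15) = (q + 3)/(q - 3)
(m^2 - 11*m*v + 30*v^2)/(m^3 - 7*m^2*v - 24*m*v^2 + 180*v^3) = (-m + 5*v)/(-m^2 + m*v + 30*v^2)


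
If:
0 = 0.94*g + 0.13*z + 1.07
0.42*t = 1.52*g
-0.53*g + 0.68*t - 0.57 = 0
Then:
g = 0.30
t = 1.07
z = -10.37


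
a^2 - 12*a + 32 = (a - 8)*(a - 4)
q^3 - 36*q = q*(q - 6)*(q + 6)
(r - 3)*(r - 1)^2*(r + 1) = r^4 - 4*r^3 + 2*r^2 + 4*r - 3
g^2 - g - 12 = (g - 4)*(g + 3)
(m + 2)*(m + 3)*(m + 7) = m^3 + 12*m^2 + 41*m + 42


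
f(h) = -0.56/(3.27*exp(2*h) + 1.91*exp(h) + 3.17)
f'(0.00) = 0.07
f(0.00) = -0.07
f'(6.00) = 0.00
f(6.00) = 0.00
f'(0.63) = 0.04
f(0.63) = -0.03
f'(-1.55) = 0.03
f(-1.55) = -0.15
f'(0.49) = 0.05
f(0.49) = -0.04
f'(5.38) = 0.00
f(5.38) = -0.00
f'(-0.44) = 0.07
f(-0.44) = -0.10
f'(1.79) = 0.01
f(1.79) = -0.00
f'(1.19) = 0.02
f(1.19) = -0.01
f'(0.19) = 0.06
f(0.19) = -0.05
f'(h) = -0.56*(-6.54*exp(2*h) - 1.91*exp(h))/(3.27*exp(2*h) + 1.91*exp(h) + 3.17)^2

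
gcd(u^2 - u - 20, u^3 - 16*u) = u + 4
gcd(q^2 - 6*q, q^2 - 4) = 1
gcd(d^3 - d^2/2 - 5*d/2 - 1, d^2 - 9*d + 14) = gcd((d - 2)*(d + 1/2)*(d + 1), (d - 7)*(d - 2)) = d - 2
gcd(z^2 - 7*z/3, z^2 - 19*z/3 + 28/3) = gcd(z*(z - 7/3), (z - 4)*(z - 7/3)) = z - 7/3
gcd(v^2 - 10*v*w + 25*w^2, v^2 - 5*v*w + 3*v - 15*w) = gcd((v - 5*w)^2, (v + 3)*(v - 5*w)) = v - 5*w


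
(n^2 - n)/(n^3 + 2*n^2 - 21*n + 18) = n/(n^2 + 3*n - 18)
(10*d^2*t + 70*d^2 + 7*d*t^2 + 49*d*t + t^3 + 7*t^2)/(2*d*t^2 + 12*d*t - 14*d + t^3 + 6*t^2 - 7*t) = (5*d + t)/(t - 1)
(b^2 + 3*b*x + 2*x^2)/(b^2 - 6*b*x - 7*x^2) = (-b - 2*x)/(-b + 7*x)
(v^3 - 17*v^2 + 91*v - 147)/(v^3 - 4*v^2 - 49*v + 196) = (v^2 - 10*v + 21)/(v^2 + 3*v - 28)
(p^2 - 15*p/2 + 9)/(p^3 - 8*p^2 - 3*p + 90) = (p - 3/2)/(p^2 - 2*p - 15)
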